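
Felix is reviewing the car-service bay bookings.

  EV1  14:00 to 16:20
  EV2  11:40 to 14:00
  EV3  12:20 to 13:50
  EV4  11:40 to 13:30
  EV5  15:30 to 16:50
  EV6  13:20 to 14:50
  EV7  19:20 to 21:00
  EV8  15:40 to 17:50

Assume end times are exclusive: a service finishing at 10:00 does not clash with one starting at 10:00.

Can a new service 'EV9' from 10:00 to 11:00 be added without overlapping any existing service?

EV2: starts 11:40 at or after EV9 ends 11:00 → clear.
EV4: starts 11:40 at or after EV9 ends 11:00 → clear.
EV3: starts 12:20 at or after EV9 ends 11:00 → clear.
EV6: starts 13:20 at or after EV9 ends 11:00 → clear.
EV1: starts 14:00 at or after EV9 ends 11:00 → clear.
EV5: starts 15:30 at or after EV9 ends 11:00 → clear.
EV8: starts 15:40 at or after EV9 ends 11:00 → clear.
EV7: starts 19:20 at or after EV9 ends 11:00 → clear.

Yes — the slot is free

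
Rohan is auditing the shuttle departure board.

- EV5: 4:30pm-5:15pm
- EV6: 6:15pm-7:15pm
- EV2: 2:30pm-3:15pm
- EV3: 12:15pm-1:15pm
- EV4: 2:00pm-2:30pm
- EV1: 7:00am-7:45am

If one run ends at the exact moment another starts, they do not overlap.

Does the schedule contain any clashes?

Sorted by start: EV1, EV3, EV4, EV2, EV5, EV6.
EV3 starts after EV1 ends — done with EV1.
EV4 starts after EV3 ends — done with EV3.
EV2 starts exactly when EV4 ends (back-to-back, no overlap) — done with EV4.
EV5 starts after EV2 ends — done with EV2.
EV6 starts after EV5 ends.
Every pair is clear; the schedule has no overlaps.

No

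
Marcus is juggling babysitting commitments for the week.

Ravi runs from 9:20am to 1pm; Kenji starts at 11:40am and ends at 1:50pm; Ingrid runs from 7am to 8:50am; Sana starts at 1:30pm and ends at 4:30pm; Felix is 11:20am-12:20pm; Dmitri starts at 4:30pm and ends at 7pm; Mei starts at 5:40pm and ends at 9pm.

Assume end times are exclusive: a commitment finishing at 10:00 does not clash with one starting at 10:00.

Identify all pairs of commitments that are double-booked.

Sorted by start: Ingrid, Ravi, Felix, Kenji, Sana, Dmitri, Mei.
Ravi starts after Ingrid ends, so Ingrid has no further overlaps.
Felix starts before Ravi ends → Ravi and Felix overlap.
Kenji starts before Ravi ends → Ravi and Kenji overlap.
Sana starts after Ravi ends, so Ravi has no further overlaps.
Kenji starts before Felix ends → Felix and Kenji overlap.
Sana starts after Felix ends, so Felix has no further overlaps.
Sana starts before Kenji ends → Kenji and Sana overlap.
Dmitri starts after Kenji ends, so Kenji has no further overlaps.
Dmitri starts exactly when Sana ends (back-to-back, no overlap), so Sana has no further overlaps.
Mei starts before Dmitri ends → Dmitri and Mei overlap.

Dmitri & Mei, Felix & Kenji, Felix & Ravi, Kenji & Ravi, Kenji & Sana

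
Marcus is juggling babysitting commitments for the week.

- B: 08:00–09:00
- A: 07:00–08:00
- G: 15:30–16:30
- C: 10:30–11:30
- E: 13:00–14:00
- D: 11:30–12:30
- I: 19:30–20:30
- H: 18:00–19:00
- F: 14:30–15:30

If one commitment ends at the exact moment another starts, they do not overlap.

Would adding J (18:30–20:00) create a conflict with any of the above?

Yes — it overlaps H, I

A: ends 08:00 at or before J starts 18:30 → clear.
B: ends 09:00 at or before J starts 18:30 → clear.
C: ends 11:30 at or before J starts 18:30 → clear.
D: ends 12:30 at or before J starts 18:30 → clear.
E: ends 14:00 at or before J starts 18:30 → clear.
F: ends 15:30 at or before J starts 18:30 → clear.
G: ends 16:30 at or before J starts 18:30 → clear.
H: starts 18:00 before J ends 20:00, and ends 19:00 after J starts 18:30 → overlap.
I: starts 19:30 before J ends 20:00, and ends 20:30 after J starts 18:30 → overlap.
J overlaps H, I.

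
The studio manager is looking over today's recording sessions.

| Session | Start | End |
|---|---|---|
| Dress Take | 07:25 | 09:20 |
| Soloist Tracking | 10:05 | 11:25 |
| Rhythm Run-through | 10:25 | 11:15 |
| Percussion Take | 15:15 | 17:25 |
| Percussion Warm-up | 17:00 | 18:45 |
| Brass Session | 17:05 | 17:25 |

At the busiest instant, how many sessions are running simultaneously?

Sort all start/end points and keep a running count:
07:25 start Dress Take → 1
09:20 end Dress Take → 0
10:05 start Soloist Tracking → 1
10:25 start Rhythm Run-through → 2
11:15 end Rhythm Run-through → 1
11:25 end Soloist Tracking → 0
15:15 start Percussion Take → 1
17:00 start Percussion Warm-up → 2
17:05 start Brass Session → 3
17:25 end Brass Session → 2
17:25 end Percussion Take → 1
18:45 end Percussion Warm-up → 0
Peak is 3, at 17:05 (Brass Session, Percussion Take, Percussion Warm-up).

3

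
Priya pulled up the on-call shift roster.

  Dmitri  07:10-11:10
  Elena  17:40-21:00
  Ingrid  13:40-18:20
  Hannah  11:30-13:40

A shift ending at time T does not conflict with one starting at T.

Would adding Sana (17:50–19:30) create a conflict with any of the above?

Dmitri: ends 11:10 at or before Sana starts 17:50 → clear.
Hannah: ends 13:40 at or before Sana starts 17:50 → clear.
Ingrid: starts 13:40 before Sana ends 19:30, and ends 18:20 after Sana starts 17:50 → overlap.
Elena: starts 17:40 before Sana ends 19:30, and ends 21:00 after Sana starts 17:50 → overlap.
Sana overlaps Elena, Ingrid.

Yes — it overlaps Elena, Ingrid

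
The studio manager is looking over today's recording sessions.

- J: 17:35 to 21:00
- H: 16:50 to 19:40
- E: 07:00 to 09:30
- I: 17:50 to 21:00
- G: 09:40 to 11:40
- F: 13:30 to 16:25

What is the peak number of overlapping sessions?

3

Walk through starts and ends in time order (an end at T is processed before a start at T):
07:00 start E → 1
09:30 end E → 0
09:40 start G → 1
11:40 end G → 0
13:30 start F → 1
16:25 end F → 0
16:50 start H → 1
17:35 start J → 2
17:50 start I → 3
19:40 end H → 2
21:00 end I → 1
21:00 end J → 0
Peak is 3, at 17:50 (H, I, J).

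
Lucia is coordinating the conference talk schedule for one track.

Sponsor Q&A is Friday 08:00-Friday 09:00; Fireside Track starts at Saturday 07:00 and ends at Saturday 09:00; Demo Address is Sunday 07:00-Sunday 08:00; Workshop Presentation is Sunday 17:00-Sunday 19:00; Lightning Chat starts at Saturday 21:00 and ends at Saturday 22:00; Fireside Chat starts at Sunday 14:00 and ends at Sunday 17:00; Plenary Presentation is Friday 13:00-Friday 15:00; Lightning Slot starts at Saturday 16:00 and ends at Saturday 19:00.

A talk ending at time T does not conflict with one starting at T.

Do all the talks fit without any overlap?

Yes

Check each pair: they overlap iff neither finishes before the other starts.
Sorted by start: Sponsor Q&A, Plenary Presentation, Fireside Track, Lightning Slot, Lightning Chat, Demo Address, Fireside Chat, Workshop Presentation.
Plenary Presentation starts after Sponsor Q&A ends — done with Sponsor Q&A.
Fireside Track starts after Plenary Presentation ends — done with Plenary Presentation.
Lightning Slot starts after Fireside Track ends — done with Fireside Track.
Lightning Chat starts after Lightning Slot ends — done with Lightning Slot.
Demo Address starts after Lightning Chat ends — done with Lightning Chat.
Fireside Chat starts after Demo Address ends — done with Demo Address.
Workshop Presentation starts exactly when Fireside Chat ends (back-to-back, no overlap).
Every pair is clear; the schedule has no overlaps.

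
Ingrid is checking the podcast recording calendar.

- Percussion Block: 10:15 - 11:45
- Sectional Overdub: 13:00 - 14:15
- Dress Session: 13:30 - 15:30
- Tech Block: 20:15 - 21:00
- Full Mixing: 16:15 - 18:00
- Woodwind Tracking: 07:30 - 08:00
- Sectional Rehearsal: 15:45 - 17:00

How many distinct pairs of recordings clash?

2

Sorted by start: Woodwind Tracking, Percussion Block, Sectional Overdub, Dress Session, Sectional Rehearsal, Full Mixing, Tech Block.
Percussion Block starts after Woodwind Tracking ends — done with Woodwind Tracking.
Sectional Overdub starts after Percussion Block ends — done with Percussion Block.
Dress Session starts before Sectional Overdub ends → Sectional Overdub and Dress Session overlap.
Sectional Rehearsal starts after Sectional Overdub ends — done with Sectional Overdub.
Sectional Rehearsal starts after Dress Session ends — done with Dress Session.
Full Mixing starts before Sectional Rehearsal ends → Sectional Rehearsal and Full Mixing overlap.
Tech Block starts after Sectional Rehearsal ends.
Tech Block starts after Full Mixing ends.
Overlapping pairs: Dress Session & Sectional Overdub, Full Mixing & Sectional Rehearsal — 2 in total.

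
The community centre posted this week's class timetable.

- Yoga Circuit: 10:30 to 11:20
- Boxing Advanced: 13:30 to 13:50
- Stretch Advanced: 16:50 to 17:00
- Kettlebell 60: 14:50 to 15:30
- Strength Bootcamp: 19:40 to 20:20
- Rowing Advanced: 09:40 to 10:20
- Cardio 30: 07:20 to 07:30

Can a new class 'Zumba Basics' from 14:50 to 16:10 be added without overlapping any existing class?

No — it overlaps Kettlebell 60

Cardio 30: ends 07:30 at or before Zumba Basics starts 14:50 → clear.
Rowing Advanced: ends 10:20 at or before Zumba Basics starts 14:50 → clear.
Yoga Circuit: ends 11:20 at or before Zumba Basics starts 14:50 → clear.
Boxing Advanced: ends 13:50 at or before Zumba Basics starts 14:50 → clear.
Kettlebell 60: starts 14:50 before Zumba Basics ends 16:10, and ends 15:30 after Zumba Basics starts 14:50 → overlap.
Stretch Advanced: starts 16:50 at or after Zumba Basics ends 16:10 → clear.
Strength Bootcamp: starts 19:40 at or after Zumba Basics ends 16:10 → clear.
Zumba Basics overlaps Kettlebell 60.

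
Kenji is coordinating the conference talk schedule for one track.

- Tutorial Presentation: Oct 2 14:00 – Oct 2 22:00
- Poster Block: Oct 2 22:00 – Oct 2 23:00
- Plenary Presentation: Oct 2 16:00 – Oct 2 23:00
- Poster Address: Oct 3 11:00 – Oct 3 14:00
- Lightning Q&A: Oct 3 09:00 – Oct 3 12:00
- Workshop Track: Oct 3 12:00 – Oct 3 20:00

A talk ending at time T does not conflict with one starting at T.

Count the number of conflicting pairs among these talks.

4

Two intervals overlap when each starts before the other ends.
Sorted by start: Tutorial Presentation, Plenary Presentation, Poster Block, Lightning Q&A, Poster Address, Workshop Track.
Plenary Presentation starts before Tutorial Presentation ends → Tutorial Presentation and Plenary Presentation overlap.
Poster Block starts exactly when Tutorial Presentation ends (back-to-back, no overlap), so Tutorial Presentation has no further overlaps.
Poster Block starts before Plenary Presentation ends → Plenary Presentation and Poster Block overlap.
Lightning Q&A starts after Plenary Presentation ends, so Plenary Presentation has no further overlaps.
Lightning Q&A starts after Poster Block ends, so Poster Block has no further overlaps.
Poster Address starts before Lightning Q&A ends → Lightning Q&A and Poster Address overlap.
Workshop Track starts exactly when Lightning Q&A ends (back-to-back, no overlap).
Workshop Track starts before Poster Address ends → Poster Address and Workshop Track overlap.
Overlapping pairs: Lightning Q&A & Poster Address, Plenary Presentation & Poster Block, Plenary Presentation & Tutorial Presentation, Poster Address & Workshop Track — 4 in total.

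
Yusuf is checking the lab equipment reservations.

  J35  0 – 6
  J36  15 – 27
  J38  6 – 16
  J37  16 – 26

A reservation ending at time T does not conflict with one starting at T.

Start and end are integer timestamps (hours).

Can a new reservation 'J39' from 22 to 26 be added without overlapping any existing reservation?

J35: ends 6 at or before J39 starts 22 → clear.
J38: ends 16 at or before J39 starts 22 → clear.
J36: starts 15 before J39 ends 26, and ends 27 after J39 starts 22 → overlap.
J37: starts 16 before J39 ends 26, and ends 26 after J39 starts 22 → overlap.
J39 overlaps J36, J37.

No — it overlaps J36, J37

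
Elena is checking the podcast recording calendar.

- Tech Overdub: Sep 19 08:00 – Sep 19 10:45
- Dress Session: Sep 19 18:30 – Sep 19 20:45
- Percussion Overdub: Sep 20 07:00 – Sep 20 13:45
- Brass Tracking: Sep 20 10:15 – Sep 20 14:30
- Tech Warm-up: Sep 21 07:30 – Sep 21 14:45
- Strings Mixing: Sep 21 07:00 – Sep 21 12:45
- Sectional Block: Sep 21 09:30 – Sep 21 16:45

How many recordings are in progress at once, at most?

3

Sort all start/end points and keep a running count:
Sep 19 08:00 start Tech Overdub → 1
Sep 19 10:45 end Tech Overdub → 0
Sep 19 18:30 start Dress Session → 1
Sep 19 20:45 end Dress Session → 0
Sep 20 07:00 start Percussion Overdub → 1
Sep 20 10:15 start Brass Tracking → 2
Sep 20 13:45 end Percussion Overdub → 1
Sep 20 14:30 end Brass Tracking → 0
Sep 21 07:00 start Strings Mixing → 1
Sep 21 07:30 start Tech Warm-up → 2
Sep 21 09:30 start Sectional Block → 3
Sep 21 12:45 end Strings Mixing → 2
Sep 21 14:45 end Tech Warm-up → 1
Sep 21 16:45 end Sectional Block → 0
Peak is 3, at Sep 21 09:30 (Sectional Block, Strings Mixing, Tech Warm-up).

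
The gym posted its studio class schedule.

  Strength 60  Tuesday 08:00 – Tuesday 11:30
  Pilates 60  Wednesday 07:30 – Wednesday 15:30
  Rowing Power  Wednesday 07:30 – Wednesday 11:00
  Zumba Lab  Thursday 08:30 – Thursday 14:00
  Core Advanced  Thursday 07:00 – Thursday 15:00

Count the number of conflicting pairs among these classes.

2

Sorted by start: Strength 60, Pilates 60, Rowing Power, Core Advanced, Zumba Lab.
Pilates 60 starts after Strength 60 ends, so nothing later overlaps Strength 60 either.
Rowing Power starts before Pilates 60 ends → Pilates 60 and Rowing Power overlap.
Core Advanced starts after Pilates 60 ends, so nothing later overlaps Pilates 60 either.
Core Advanced starts after Rowing Power ends, so nothing later overlaps Rowing Power either.
Zumba Lab starts before Core Advanced ends → Core Advanced and Zumba Lab overlap.
Overlapping pairs: Core Advanced & Zumba Lab, Pilates 60 & Rowing Power — 2 in total.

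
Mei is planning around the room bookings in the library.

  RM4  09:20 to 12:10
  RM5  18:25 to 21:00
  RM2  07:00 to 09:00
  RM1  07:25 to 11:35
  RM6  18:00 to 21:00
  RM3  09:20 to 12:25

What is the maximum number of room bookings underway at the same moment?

Walk through starts and ends in time order (an end at T is processed before a start at T):
07:00 start RM2 → 1
07:25 start RM1 → 2
09:00 end RM2 → 1
09:20 start RM3 → 2
09:20 start RM4 → 3
11:35 end RM1 → 2
12:10 end RM4 → 1
12:25 end RM3 → 0
18:00 start RM6 → 1
18:25 start RM5 → 2
21:00 end RM5 → 1
21:00 end RM6 → 0
Peak is 3, at 09:20 (RM1, RM3, RM4).

3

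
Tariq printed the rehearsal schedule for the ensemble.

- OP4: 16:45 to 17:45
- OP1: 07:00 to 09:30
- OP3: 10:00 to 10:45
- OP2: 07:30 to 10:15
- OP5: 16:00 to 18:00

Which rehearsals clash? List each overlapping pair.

OP1 & OP2, OP2 & OP3, OP4 & OP5

Sorted by start: OP1, OP2, OP3, OP5, OP4.
OP2 starts before OP1 ends → OP1 and OP2 overlap.
OP3 starts after OP1 ends, so OP1 has no further overlaps.
OP3 starts before OP2 ends → OP2 and OP3 overlap.
OP5 starts after OP2 ends, so OP2 has no further overlaps.
OP5 starts after OP3 ends, so OP3 has no further overlaps.
OP4 starts before OP5 ends → OP5 and OP4 overlap.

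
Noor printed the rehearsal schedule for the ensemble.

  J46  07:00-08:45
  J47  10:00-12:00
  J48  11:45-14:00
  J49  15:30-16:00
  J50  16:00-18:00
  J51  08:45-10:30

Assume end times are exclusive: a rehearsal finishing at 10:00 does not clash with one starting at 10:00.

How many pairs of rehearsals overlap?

Sorted by start: J46, J51, J47, J48, J49, J50.
J51 starts exactly when J46 ends (back-to-back, no overlap); J46 is clear from here.
J47 starts before J51 ends → J51 and J47 overlap.
J48 starts after J51 ends; J51 is clear from here.
J48 starts before J47 ends → J47 and J48 overlap.
J49 starts after J47 ends; J47 is clear from here.
J49 starts after J48 ends; J48 is clear from here.
J50 starts exactly when J49 ends (back-to-back, no overlap).
Overlapping pairs: J47 & J48, J47 & J51 — 2 in total.

2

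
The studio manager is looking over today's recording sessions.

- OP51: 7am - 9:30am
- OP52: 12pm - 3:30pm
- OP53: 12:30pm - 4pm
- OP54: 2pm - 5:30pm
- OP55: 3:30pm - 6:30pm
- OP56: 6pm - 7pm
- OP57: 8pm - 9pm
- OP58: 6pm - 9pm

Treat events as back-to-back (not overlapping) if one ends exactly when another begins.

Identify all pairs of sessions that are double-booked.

OP52 & OP53, OP52 & OP54, OP53 & OP54, OP53 & OP55, OP54 & OP55, OP55 & OP56, OP55 & OP58, OP56 & OP58, OP57 & OP58

Sorted by start: OP51, OP52, OP53, OP54, OP55, OP56, OP58, OP57.
OP52 starts after OP51 ends; OP51 is clear from here.
OP53 starts before OP52 ends → OP52 and OP53 overlap.
OP54 starts before OP52 ends → OP52 and OP54 overlap.
OP55 starts exactly when OP52 ends (back-to-back, no overlap); OP52 is clear from here.
OP54 starts before OP53 ends → OP53 and OP54 overlap.
OP55 starts before OP53 ends → OP53 and OP55 overlap.
OP56 starts after OP53 ends; OP53 is clear from here.
OP55 starts before OP54 ends → OP54 and OP55 overlap.
OP56 starts after OP54 ends; OP54 is clear from here.
OP56 starts before OP55 ends → OP55 and OP56 overlap.
OP58 starts before OP55 ends → OP55 and OP58 overlap.
OP57 starts after OP55 ends.
OP58 starts before OP56 ends → OP56 and OP58 overlap.
OP57 starts after OP56 ends.
OP57 starts before OP58 ends → OP58 and OP57 overlap.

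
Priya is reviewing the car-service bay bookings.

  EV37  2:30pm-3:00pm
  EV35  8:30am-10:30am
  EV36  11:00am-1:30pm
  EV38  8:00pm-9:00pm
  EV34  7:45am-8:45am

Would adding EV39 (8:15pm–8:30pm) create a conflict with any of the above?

Yes — it overlaps EV38

EV34: ends 8:45am at or before EV39 starts 8:15pm → clear.
EV35: ends 10:30am at or before EV39 starts 8:15pm → clear.
EV36: ends 1:30pm at or before EV39 starts 8:15pm → clear.
EV37: ends 3:00pm at or before EV39 starts 8:15pm → clear.
EV38: starts 8:00pm before EV39 ends 8:30pm, and ends 9:00pm after EV39 starts 8:15pm → overlap.
EV39 overlaps EV38.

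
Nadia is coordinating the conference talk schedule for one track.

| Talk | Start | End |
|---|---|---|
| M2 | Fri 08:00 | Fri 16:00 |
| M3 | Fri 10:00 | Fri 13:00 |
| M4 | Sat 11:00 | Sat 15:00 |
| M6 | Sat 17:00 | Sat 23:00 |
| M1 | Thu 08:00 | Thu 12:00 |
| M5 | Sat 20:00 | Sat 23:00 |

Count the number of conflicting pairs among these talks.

Sorted by start: M1, M2, M3, M4, M6, M5.
M2 starts after M1 ends — done with M1.
M3 starts before M2 ends → M2 and M3 overlap.
M4 starts after M2 ends — done with M2.
M4 starts after M3 ends — done with M3.
M6 starts after M4 ends — done with M4.
M5 starts before M6 ends → M6 and M5 overlap.
Overlapping pairs: M2 & M3, M5 & M6 — 2 in total.

2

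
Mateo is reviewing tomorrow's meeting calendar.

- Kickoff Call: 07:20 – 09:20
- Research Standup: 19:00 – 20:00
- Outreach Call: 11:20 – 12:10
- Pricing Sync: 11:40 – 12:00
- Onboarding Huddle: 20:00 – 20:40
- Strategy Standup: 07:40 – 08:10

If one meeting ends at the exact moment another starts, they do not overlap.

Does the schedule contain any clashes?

Two intervals overlap when each starts before the other ends.
Sorted by start: Kickoff Call, Strategy Standup, Outreach Call, Pricing Sync, Research Standup, Onboarding Huddle.
Strategy Standup starts before Kickoff Call ends → Kickoff Call and Strategy Standup overlap.
That's a conflict, so the schedule is not conflict-free.

Yes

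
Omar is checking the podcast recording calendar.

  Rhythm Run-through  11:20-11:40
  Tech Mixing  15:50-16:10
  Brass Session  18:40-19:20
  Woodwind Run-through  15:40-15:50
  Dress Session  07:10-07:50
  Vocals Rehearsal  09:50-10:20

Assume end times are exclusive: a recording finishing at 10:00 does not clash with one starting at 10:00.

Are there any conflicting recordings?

Two intervals overlap when each starts before the other ends.
Sorted by start: Dress Session, Vocals Rehearsal, Rhythm Run-through, Woodwind Run-through, Tech Mixing, Brass Session.
Vocals Rehearsal starts after Dress Session ends; Dress Session is clear from here.
Rhythm Run-through starts after Vocals Rehearsal ends; Vocals Rehearsal is clear from here.
Woodwind Run-through starts after Rhythm Run-through ends; Rhythm Run-through is clear from here.
Tech Mixing starts exactly when Woodwind Run-through ends (back-to-back, no overlap); Woodwind Run-through is clear from here.
Brass Session starts after Tech Mixing ends.
Every pair is clear; the schedule has no overlaps.

No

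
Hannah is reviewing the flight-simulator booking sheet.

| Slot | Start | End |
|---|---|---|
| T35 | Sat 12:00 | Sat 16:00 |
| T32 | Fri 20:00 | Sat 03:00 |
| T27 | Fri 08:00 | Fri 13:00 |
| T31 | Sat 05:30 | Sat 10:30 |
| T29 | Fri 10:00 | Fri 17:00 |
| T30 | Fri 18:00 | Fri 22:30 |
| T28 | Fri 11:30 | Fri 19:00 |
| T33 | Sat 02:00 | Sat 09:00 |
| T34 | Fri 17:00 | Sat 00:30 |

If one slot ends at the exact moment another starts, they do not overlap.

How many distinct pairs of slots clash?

Sorted by start: T27, T29, T28, T34, T30, T32, T33, T31, T35.
T29 starts before T27 ends → T27 and T29 overlap.
T28 starts before T27 ends → T27 and T28 overlap.
T34 starts after T27 ends; T27 is clear from here.
T28 starts before T29 ends → T29 and T28 overlap.
T34 starts exactly when T29 ends (back-to-back, no overlap); T29 is clear from here.
T34 starts before T28 ends → T28 and T34 overlap.
T30 starts before T28 ends → T28 and T30 overlap.
T32 starts after T28 ends; T28 is clear from here.
T30 starts before T34 ends → T34 and T30 overlap.
T32 starts before T34 ends → T34 and T32 overlap.
T33 starts after T34 ends; T34 is clear from here.
T32 starts before T30 ends → T30 and T32 overlap.
T33 starts after T30 ends; T30 is clear from here.
T33 starts before T32 ends → T32 and T33 overlap.
T31 starts after T32 ends; T32 is clear from here.
T31 starts before T33 ends → T33 and T31 overlap.
T35 starts after T33 ends.
T35 starts after T31 ends.
Overlapping pairs: T27 & T28, T27 & T29, T28 & T29, T28 & T30, T28 & T34, T30 & T32, T30 & T34, T31 & T33, T32 & T33, T32 & T34 — 10 in total.

10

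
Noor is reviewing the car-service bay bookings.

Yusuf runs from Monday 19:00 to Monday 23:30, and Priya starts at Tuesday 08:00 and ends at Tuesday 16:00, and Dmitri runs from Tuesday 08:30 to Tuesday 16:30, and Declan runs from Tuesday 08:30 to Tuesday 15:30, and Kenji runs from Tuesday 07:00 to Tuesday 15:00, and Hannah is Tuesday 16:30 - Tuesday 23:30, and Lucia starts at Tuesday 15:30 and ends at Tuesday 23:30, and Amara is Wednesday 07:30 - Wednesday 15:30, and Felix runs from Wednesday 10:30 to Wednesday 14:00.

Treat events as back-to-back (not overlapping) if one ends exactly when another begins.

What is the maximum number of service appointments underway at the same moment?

4

Walk through starts and ends in time order (an end at T is processed before a start at T):
Monday 19:00 start Yusuf → 1
Monday 23:30 end Yusuf → 0
Tuesday 07:00 start Kenji → 1
Tuesday 08:00 start Priya → 2
Tuesday 08:30 start Declan → 3
Tuesday 08:30 start Dmitri → 4
Tuesday 15:00 end Kenji → 3
Tuesday 15:30 end Declan → 2
Tuesday 15:30 start Lucia → 3
Tuesday 16:00 end Priya → 2
Tuesday 16:30 end Dmitri → 1
Tuesday 16:30 start Hannah → 2
Tuesday 23:30 end Hannah → 1
Tuesday 23:30 end Lucia → 0
Wednesday 07:30 start Amara → 1
Wednesday 10:30 start Felix → 2
Wednesday 14:00 end Felix → 1
Wednesday 15:30 end Amara → 0
Peak is 4, at Tuesday 08:30 (Declan, Dmitri, Kenji, Priya).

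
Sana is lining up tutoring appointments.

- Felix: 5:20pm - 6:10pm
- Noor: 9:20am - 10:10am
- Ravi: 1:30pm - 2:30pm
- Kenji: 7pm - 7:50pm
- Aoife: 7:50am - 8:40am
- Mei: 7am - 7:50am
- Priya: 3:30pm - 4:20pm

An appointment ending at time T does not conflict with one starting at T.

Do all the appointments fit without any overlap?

Sorted by start: Mei, Aoife, Noor, Ravi, Priya, Felix, Kenji.
Aoife starts exactly when Mei ends (back-to-back, no overlap), so nothing later overlaps Mei either.
Noor starts after Aoife ends, so nothing later overlaps Aoife either.
Ravi starts after Noor ends, so nothing later overlaps Noor either.
Priya starts after Ravi ends, so nothing later overlaps Ravi either.
Felix starts after Priya ends, so nothing later overlaps Priya either.
Kenji starts after Felix ends.
Every pair is clear; the schedule has no overlaps.

Yes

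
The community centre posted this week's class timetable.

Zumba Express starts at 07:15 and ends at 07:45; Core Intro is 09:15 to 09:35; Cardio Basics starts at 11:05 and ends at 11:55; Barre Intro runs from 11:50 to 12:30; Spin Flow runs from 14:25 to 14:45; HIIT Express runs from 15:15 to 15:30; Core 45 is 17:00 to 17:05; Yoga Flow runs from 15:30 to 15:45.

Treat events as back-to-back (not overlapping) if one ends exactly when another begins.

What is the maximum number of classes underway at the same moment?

Sort all start/end points and keep a running count:
07:15 start Zumba Express → 1
07:45 end Zumba Express → 0
09:15 start Core Intro → 1
09:35 end Core Intro → 0
11:05 start Cardio Basics → 1
11:50 start Barre Intro → 2
11:55 end Cardio Basics → 1
12:30 end Barre Intro → 0
14:25 start Spin Flow → 1
14:45 end Spin Flow → 0
15:15 start HIIT Express → 1
15:30 end HIIT Express → 0
15:30 start Yoga Flow → 1
15:45 end Yoga Flow → 0
17:00 start Core 45 → 1
17:05 end Core 45 → 0
Peak is 2, at 11:50 (Barre Intro, Cardio Basics).

2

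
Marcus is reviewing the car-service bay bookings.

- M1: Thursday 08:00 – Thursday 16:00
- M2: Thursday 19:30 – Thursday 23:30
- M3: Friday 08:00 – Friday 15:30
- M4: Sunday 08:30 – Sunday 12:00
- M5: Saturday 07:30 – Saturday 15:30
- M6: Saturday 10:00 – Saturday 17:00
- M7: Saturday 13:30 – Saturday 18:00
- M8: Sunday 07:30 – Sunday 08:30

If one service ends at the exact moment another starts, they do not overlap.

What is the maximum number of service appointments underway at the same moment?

Sort all start/end points and keep a running count:
Thursday 08:00 start M1 → 1
Thursday 16:00 end M1 → 0
Thursday 19:30 start M2 → 1
Thursday 23:30 end M2 → 0
Friday 08:00 start M3 → 1
Friday 15:30 end M3 → 0
Saturday 07:30 start M5 → 1
Saturday 10:00 start M6 → 2
Saturday 13:30 start M7 → 3
Saturday 15:30 end M5 → 2
Saturday 17:00 end M6 → 1
Saturday 18:00 end M7 → 0
Sunday 07:30 start M8 → 1
Sunday 08:30 end M8 → 0
Sunday 08:30 start M4 → 1
Sunday 12:00 end M4 → 0
Peak is 3, at Saturday 13:30 (M5, M6, M7).

3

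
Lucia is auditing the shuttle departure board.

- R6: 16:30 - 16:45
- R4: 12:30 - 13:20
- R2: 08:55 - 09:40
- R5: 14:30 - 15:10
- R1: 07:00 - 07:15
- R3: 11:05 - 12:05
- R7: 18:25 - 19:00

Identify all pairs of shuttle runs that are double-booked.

Sorted by start: R1, R2, R3, R4, R5, R6, R7.
R2 starts after R1 ends — done with R1.
R3 starts after R2 ends — done with R2.
R4 starts after R3 ends — done with R3.
R5 starts after R4 ends — done with R4.
R6 starts after R5 ends — done with R5.
R7 starts after R6 ends.

no overlapping pairs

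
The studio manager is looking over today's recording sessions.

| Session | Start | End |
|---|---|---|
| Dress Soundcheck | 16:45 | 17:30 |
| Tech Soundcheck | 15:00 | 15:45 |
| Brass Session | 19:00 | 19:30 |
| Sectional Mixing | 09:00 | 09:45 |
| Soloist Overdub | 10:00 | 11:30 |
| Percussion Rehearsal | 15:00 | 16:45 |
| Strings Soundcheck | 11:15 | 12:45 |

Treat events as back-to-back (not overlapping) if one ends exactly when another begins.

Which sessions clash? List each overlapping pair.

Percussion Rehearsal & Tech Soundcheck, Soloist Overdub & Strings Soundcheck

Check each pair: they overlap iff neither finishes before the other starts.
Sorted by start: Sectional Mixing, Soloist Overdub, Strings Soundcheck, Tech Soundcheck, Percussion Rehearsal, Dress Soundcheck, Brass Session.
Soloist Overdub starts after Sectional Mixing ends, so Sectional Mixing has no further overlaps.
Strings Soundcheck starts before Soloist Overdub ends → Soloist Overdub and Strings Soundcheck overlap.
Tech Soundcheck starts after Soloist Overdub ends, so Soloist Overdub has no further overlaps.
Tech Soundcheck starts after Strings Soundcheck ends, so Strings Soundcheck has no further overlaps.
Percussion Rehearsal starts before Tech Soundcheck ends → Tech Soundcheck and Percussion Rehearsal overlap.
Dress Soundcheck starts after Tech Soundcheck ends, so Tech Soundcheck has no further overlaps.
Dress Soundcheck starts exactly when Percussion Rehearsal ends (back-to-back, no overlap), so Percussion Rehearsal has no further overlaps.
Brass Session starts after Dress Soundcheck ends.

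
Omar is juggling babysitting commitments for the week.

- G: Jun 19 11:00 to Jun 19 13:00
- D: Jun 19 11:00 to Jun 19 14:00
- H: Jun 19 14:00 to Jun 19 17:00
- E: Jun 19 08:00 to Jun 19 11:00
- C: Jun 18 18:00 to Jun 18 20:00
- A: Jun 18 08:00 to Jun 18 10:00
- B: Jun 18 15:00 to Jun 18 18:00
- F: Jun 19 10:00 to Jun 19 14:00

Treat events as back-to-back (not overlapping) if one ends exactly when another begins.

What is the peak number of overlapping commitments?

3

Walk through starts and ends in time order (an end at T is processed before a start at T):
Jun 18 08:00 start A → 1
Jun 18 10:00 end A → 0
Jun 18 15:00 start B → 1
Jun 18 18:00 end B → 0
Jun 18 18:00 start C → 1
Jun 18 20:00 end C → 0
Jun 19 08:00 start E → 1
Jun 19 10:00 start F → 2
Jun 19 11:00 end E → 1
Jun 19 11:00 start D → 2
Jun 19 11:00 start G → 3
Jun 19 13:00 end G → 2
Jun 19 14:00 end D → 1
Jun 19 14:00 end F → 0
Jun 19 14:00 start H → 1
Jun 19 17:00 end H → 0
Peak is 3, at Jun 19 11:00 (D, F, G).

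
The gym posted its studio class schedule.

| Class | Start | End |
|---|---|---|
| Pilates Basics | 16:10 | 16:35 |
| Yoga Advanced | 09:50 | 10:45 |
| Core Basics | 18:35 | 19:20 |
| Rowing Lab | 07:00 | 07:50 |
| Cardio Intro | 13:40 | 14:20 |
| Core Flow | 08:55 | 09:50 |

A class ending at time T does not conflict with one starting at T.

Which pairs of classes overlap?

Sorted by start: Rowing Lab, Core Flow, Yoga Advanced, Cardio Intro, Pilates Basics, Core Basics.
Core Flow starts after Rowing Lab ends; Rowing Lab is clear from here.
Yoga Advanced starts exactly when Core Flow ends (back-to-back, no overlap); Core Flow is clear from here.
Cardio Intro starts after Yoga Advanced ends; Yoga Advanced is clear from here.
Pilates Basics starts after Cardio Intro ends; Cardio Intro is clear from here.
Core Basics starts after Pilates Basics ends.

none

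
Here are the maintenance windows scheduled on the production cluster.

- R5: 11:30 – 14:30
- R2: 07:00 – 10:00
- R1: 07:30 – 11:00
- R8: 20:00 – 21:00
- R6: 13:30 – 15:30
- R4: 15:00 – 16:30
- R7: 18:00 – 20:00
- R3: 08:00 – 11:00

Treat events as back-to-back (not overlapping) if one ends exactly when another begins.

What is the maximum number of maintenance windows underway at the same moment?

Sort all start/end points and keep a running count:
07:00 start R2 → 1
07:30 start R1 → 2
08:00 start R3 → 3
10:00 end R2 → 2
11:00 end R1 → 1
11:00 end R3 → 0
11:30 start R5 → 1
13:30 start R6 → 2
14:30 end R5 → 1
15:00 start R4 → 2
15:30 end R6 → 1
16:30 end R4 → 0
18:00 start R7 → 1
20:00 end R7 → 0
20:00 start R8 → 1
21:00 end R8 → 0
Peak is 3, at 08:00 (R1, R2, R3).

3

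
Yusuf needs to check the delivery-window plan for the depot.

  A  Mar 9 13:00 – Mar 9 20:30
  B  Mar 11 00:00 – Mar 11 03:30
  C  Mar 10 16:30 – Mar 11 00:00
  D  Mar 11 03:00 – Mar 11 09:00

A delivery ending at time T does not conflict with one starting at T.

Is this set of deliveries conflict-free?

Check each pair: they overlap iff neither finishes before the other starts.
Sorted by start: A, C, B, D.
C starts after A ends; A is clear from here.
B starts exactly when C ends (back-to-back, no overlap); C is clear from here.
D starts before B ends → B and D overlap.
That's a conflict, so the schedule is not conflict-free.

No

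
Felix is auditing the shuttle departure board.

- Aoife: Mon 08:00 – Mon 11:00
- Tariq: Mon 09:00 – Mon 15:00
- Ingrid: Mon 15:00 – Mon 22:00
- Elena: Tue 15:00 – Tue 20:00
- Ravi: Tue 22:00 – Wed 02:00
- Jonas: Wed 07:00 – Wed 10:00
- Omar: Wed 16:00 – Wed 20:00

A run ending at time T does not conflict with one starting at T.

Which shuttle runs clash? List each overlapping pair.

Aoife & Tariq

Sorted by start: Aoife, Tariq, Ingrid, Elena, Ravi, Jonas, Omar.
Tariq starts before Aoife ends → Aoife and Tariq overlap.
Ingrid starts after Aoife ends, so Aoife has no further overlaps.
Ingrid starts exactly when Tariq ends (back-to-back, no overlap), so Tariq has no further overlaps.
Elena starts after Ingrid ends, so Ingrid has no further overlaps.
Ravi starts after Elena ends, so Elena has no further overlaps.
Jonas starts after Ravi ends, so Ravi has no further overlaps.
Omar starts after Jonas ends.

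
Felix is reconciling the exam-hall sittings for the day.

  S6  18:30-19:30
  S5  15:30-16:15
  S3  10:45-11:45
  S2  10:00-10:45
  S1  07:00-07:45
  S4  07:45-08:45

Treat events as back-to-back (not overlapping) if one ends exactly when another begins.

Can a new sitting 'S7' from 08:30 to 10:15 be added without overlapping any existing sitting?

No — it overlaps S2, S4

S1: ends 07:45 at or before S7 starts 08:30 → clear.
S4: starts 07:45 before S7 ends 10:15, and ends 08:45 after S7 starts 08:30 → overlap.
S2: starts 10:00 before S7 ends 10:15, and ends 10:45 after S7 starts 08:30 → overlap.
S3: starts 10:45 at or after S7 ends 10:15 → clear.
S5: starts 15:30 at or after S7 ends 10:15 → clear.
S6: starts 18:30 at or after S7 ends 10:15 → clear.
S7 overlaps S2, S4.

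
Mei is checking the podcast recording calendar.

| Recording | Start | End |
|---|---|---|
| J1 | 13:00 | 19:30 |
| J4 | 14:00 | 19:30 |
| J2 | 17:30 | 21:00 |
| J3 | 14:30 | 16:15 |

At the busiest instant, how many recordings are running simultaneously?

3

Walk through starts and ends in time order (an end at T is processed before a start at T):
13:00 start J1 → 1
14:00 start J4 → 2
14:30 start J3 → 3
16:15 end J3 → 2
17:30 start J2 → 3
19:30 end J1 → 2
19:30 end J4 → 1
21:00 end J2 → 0
Peak is 3, at 14:30 (J1, J3, J4).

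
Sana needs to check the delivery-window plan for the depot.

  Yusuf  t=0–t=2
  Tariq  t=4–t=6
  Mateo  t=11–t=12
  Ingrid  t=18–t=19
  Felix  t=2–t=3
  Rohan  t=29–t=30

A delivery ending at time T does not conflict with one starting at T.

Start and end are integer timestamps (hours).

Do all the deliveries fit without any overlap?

Sorted by start: Yusuf, Felix, Tariq, Mateo, Ingrid, Rohan.
Felix starts exactly when Yusuf ends (back-to-back, no overlap); Yusuf is clear from here.
Tariq starts after Felix ends; Felix is clear from here.
Mateo starts after Tariq ends; Tariq is clear from here.
Ingrid starts after Mateo ends; Mateo is clear from here.
Rohan starts after Ingrid ends.
Every pair is clear; the schedule has no overlaps.

Yes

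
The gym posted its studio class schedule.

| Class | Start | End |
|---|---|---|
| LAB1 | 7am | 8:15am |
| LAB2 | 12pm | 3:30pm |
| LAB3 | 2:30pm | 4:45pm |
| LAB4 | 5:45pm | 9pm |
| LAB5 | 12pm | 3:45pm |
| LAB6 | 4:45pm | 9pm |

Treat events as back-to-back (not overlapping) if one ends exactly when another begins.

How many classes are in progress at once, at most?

Sort all start/end points and keep a running count:
7am start LAB1 → 1
8:15am end LAB1 → 0
12pm start LAB2 → 1
12pm start LAB5 → 2
2:30pm start LAB3 → 3
3:30pm end LAB2 → 2
3:45pm end LAB5 → 1
4:45pm end LAB3 → 0
4:45pm start LAB6 → 1
5:45pm start LAB4 → 2
9pm end LAB4 → 1
9pm end LAB6 → 0
Peak is 3, at 2:30pm (LAB2, LAB3, LAB5).

3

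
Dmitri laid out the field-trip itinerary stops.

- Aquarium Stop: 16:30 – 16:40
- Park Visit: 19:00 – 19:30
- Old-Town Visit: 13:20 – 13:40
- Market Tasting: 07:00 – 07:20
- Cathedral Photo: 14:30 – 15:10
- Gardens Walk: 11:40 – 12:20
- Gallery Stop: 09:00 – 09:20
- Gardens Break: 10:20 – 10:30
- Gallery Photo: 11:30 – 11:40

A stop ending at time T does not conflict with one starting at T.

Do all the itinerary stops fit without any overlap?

Yes

Sorted by start: Market Tasting, Gallery Stop, Gardens Break, Gallery Photo, Gardens Walk, Old-Town Visit, Cathedral Photo, Aquarium Stop, Park Visit.
Gallery Stop starts after Market Tasting ends; Market Tasting is clear from here.
Gardens Break starts after Gallery Stop ends; Gallery Stop is clear from here.
Gallery Photo starts after Gardens Break ends; Gardens Break is clear from here.
Gardens Walk starts exactly when Gallery Photo ends (back-to-back, no overlap); Gallery Photo is clear from here.
Old-Town Visit starts after Gardens Walk ends; Gardens Walk is clear from here.
Cathedral Photo starts after Old-Town Visit ends; Old-Town Visit is clear from here.
Aquarium Stop starts after Cathedral Photo ends; Cathedral Photo is clear from here.
Park Visit starts after Aquarium Stop ends.
Every pair is clear; the schedule has no overlaps.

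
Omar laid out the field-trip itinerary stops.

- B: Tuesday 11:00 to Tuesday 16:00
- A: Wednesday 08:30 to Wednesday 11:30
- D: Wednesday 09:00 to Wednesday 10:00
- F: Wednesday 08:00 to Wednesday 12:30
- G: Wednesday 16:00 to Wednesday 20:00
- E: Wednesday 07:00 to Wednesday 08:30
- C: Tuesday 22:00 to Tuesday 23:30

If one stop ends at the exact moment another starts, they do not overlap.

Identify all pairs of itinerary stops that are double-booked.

Sorted by start: B, C, E, F, A, D, G.
C starts after B ends — done with B.
E starts after C ends — done with C.
F starts before E ends → E and F overlap.
A starts exactly when E ends (back-to-back, no overlap) — done with E.
A starts before F ends → F and A overlap.
D starts before F ends → F and D overlap.
G starts after F ends.
D starts before A ends → A and D overlap.
G starts after A ends.
G starts after D ends.

A & D, A & F, D & F, E & F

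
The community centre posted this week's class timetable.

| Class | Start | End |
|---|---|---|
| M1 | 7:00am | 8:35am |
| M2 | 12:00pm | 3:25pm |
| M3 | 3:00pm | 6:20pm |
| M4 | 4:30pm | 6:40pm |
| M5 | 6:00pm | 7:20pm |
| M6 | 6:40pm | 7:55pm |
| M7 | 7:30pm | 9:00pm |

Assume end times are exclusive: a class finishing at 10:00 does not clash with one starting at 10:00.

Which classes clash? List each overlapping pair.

M2 & M3, M3 & M4, M3 & M5, M4 & M5, M5 & M6, M6 & M7

Sorted by start: M1, M2, M3, M4, M5, M6, M7.
M2 starts after M1 ends, so nothing later overlaps M1 either.
M3 starts before M2 ends → M2 and M3 overlap.
M4 starts after M2 ends, so nothing later overlaps M2 either.
M4 starts before M3 ends → M3 and M4 overlap.
M5 starts before M3 ends → M3 and M5 overlap.
M6 starts after M3 ends, so nothing later overlaps M3 either.
M5 starts before M4 ends → M4 and M5 overlap.
M6 starts exactly when M4 ends (back-to-back, no overlap), so nothing later overlaps M4 either.
M6 starts before M5 ends → M5 and M6 overlap.
M7 starts after M5 ends.
M7 starts before M6 ends → M6 and M7 overlap.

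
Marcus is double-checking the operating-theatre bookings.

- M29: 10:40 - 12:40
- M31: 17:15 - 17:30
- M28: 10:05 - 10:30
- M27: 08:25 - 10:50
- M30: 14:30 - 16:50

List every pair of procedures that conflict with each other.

Sorted by start: M27, M28, M29, M30, M31.
M28 starts before M27 ends → M27 and M28 overlap.
M29 starts before M27 ends → M27 and M29 overlap.
M30 starts after M27 ends, so nothing later overlaps M27 either.
M29 starts after M28 ends, so nothing later overlaps M28 either.
M30 starts after M29 ends, so nothing later overlaps M29 either.
M31 starts after M30 ends.

M27 & M28, M27 & M29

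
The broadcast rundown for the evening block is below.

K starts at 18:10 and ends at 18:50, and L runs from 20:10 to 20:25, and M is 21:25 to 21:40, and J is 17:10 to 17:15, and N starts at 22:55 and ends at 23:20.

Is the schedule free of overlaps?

Yes

Sorted by start: J, K, L, M, N.
K starts after J ends, so nothing later overlaps J either.
L starts after K ends, so nothing later overlaps K either.
M starts after L ends, so nothing later overlaps L either.
N starts after M ends.
Every pair is clear; the schedule has no overlaps.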